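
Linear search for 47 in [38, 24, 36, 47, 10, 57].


i=0: 38!=47
i=1: 24!=47
i=2: 36!=47
i=3: 47==47 found!

Found at 3, 4 comps


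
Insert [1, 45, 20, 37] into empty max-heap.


Insert 1: [1]
Insert 45: [45, 1]
Insert 20: [45, 1, 20]
Insert 37: [45, 37, 20, 1]

Final heap: [45, 37, 20, 1]


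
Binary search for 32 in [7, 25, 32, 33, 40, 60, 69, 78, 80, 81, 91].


Step 1: lo=0, hi=10, mid=5, val=60
Step 2: lo=0, hi=4, mid=2, val=32

Found at index 2


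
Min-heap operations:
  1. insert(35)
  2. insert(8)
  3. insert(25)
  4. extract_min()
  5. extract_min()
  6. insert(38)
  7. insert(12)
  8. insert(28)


insert(35) -> [35]
insert(8) -> [8, 35]
insert(25) -> [8, 35, 25]
extract_min()->8, [25, 35]
extract_min()->25, [35]
insert(38) -> [35, 38]
insert(12) -> [12, 38, 35]
insert(28) -> [12, 28, 35, 38]

Final heap: [12, 28, 35, 38]


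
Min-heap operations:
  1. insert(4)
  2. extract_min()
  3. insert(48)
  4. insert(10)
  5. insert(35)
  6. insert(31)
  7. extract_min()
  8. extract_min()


insert(4) -> [4]
extract_min()->4, []
insert(48) -> [48]
insert(10) -> [10, 48]
insert(35) -> [10, 48, 35]
insert(31) -> [10, 31, 35, 48]
extract_min()->10, [31, 48, 35]
extract_min()->31, [35, 48]

Final heap: [35, 48]


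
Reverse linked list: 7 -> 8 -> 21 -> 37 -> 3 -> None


Step 1: curr=7, set curr.next=prev(None) | reversed so far: 7
Step 2: curr=8, set curr.next=prev(7) | reversed so far: 8 -> 7
Step 3: curr=21, set curr.next=prev(8) | reversed so far: 21 -> 8 -> 7
Step 4: curr=37, set curr.next=prev(21) | reversed so far: 37 -> 21 -> 8 -> 7
Step 5: curr=3, set curr.next=prev(37) | reversed so far: 3 -> 37 -> 21 -> 8 -> 7

3 -> 37 -> 21 -> 8 -> 7 -> None


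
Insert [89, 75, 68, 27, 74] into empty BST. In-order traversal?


Insert 89: root
Insert 75: L from 89
Insert 68: L from 89 -> L from 75
Insert 27: L from 89 -> L from 75 -> L from 68
Insert 74: L from 89 -> L from 75 -> R from 68

In-order: [27, 68, 74, 75, 89]


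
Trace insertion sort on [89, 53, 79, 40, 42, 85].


Initial: [89, 53, 79, 40, 42, 85]
Insert 53: [53, 89, 79, 40, 42, 85]
Insert 79: [53, 79, 89, 40, 42, 85]
Insert 40: [40, 53, 79, 89, 42, 85]
Insert 42: [40, 42, 53, 79, 89, 85]
Insert 85: [40, 42, 53, 79, 85, 89]

Sorted: [40, 42, 53, 79, 85, 89]


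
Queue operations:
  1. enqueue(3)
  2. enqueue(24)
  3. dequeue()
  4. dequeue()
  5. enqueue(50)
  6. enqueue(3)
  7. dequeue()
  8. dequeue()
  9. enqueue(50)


enqueue(3) -> [3]
enqueue(24) -> [3, 24]
dequeue()->3, [24]
dequeue()->24, []
enqueue(50) -> [50]
enqueue(3) -> [50, 3]
dequeue()->50, [3]
dequeue()->3, []
enqueue(50) -> [50]

Final queue: [50]


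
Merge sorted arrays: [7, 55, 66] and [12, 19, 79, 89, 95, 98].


Take 7 from A
Take 12 from B
Take 19 from B
Take 55 from A
Take 66 from A

Merged: [7, 12, 19, 55, 66, 79, 89, 95, 98]


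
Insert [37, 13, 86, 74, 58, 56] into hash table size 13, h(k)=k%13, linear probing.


Insert 37: h=11 -> slot 11
Insert 13: h=0 -> slot 0
Insert 86: h=8 -> slot 8
Insert 74: h=9 -> slot 9
Insert 58: h=6 -> slot 6
Insert 56: h=4 -> slot 4

Table: [13, None, None, None, 56, None, 58, None, 86, 74, None, 37, None]


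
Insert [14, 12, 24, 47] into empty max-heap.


Insert 14: [14]
Insert 12: [14, 12]
Insert 24: [24, 12, 14]
Insert 47: [47, 24, 14, 12]

Final heap: [47, 24, 14, 12]


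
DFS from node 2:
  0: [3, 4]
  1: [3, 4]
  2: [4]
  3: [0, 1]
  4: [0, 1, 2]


Visit 2, push [4]
Visit 4, push [1, 0]
Visit 0, push [3]
Visit 3, push [1]
Visit 1, push []

DFS order: [2, 4, 0, 3, 1]


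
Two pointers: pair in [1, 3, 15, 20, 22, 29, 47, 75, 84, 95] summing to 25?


lo=0(1)+hi=9(95)=96
lo=0(1)+hi=8(84)=85
lo=0(1)+hi=7(75)=76
lo=0(1)+hi=6(47)=48
lo=0(1)+hi=5(29)=30
lo=0(1)+hi=4(22)=23
lo=1(3)+hi=4(22)=25

Yes: 3+22=25


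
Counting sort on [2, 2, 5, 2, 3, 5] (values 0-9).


Input: [2, 2, 5, 2, 3, 5]
Counts: [0, 0, 3, 1, 0, 2, 0, 0, 0, 0]

Sorted: [2, 2, 2, 3, 5, 5]


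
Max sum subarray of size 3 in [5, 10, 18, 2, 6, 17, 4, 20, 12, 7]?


[0:3]: 33
[1:4]: 30
[2:5]: 26
[3:6]: 25
[4:7]: 27
[5:8]: 41
[6:9]: 36
[7:10]: 39

Max: 41 at [5:8]


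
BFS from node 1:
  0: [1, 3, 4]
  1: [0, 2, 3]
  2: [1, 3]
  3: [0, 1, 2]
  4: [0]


Visit 1, enqueue [0, 2, 3]
Visit 0, enqueue [4]
Visit 2, enqueue []
Visit 3, enqueue []
Visit 4, enqueue []

BFS order: [1, 0, 2, 3, 4]


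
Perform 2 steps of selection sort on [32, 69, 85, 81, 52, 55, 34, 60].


Initial: [32, 69, 85, 81, 52, 55, 34, 60]
Step 1: min=32 at 0
  Swap: [32, 69, 85, 81, 52, 55, 34, 60]
Step 2: min=34 at 6
  Swap: [32, 34, 85, 81, 52, 55, 69, 60]

After 2 steps: [32, 34, 85, 81, 52, 55, 69, 60]


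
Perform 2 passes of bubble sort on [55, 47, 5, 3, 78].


Initial: [55, 47, 5, 3, 78]
Pass 1: [47, 5, 3, 55, 78] (3 swaps)
Pass 2: [5, 3, 47, 55, 78] (2 swaps)

After 2 passes: [5, 3, 47, 55, 78]


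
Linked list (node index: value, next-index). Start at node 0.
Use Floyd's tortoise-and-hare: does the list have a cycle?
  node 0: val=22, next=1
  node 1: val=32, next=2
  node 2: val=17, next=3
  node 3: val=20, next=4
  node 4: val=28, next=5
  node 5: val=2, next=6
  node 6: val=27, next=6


Floyd's tortoise (slow, +1) and hare (fast, +2):
  init: slow=0, fast=0
  step 1: slow=1, fast=2
  step 2: slow=2, fast=4
  step 3: slow=3, fast=6
  step 4: slow=4, fast=6
  step 5: slow=5, fast=6
  step 6: slow=6, fast=6
  slow == fast at node 6: cycle detected

Cycle: yes


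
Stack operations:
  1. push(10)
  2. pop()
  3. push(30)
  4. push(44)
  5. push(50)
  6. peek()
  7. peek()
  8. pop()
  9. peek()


push(10) -> [10]
pop()->10, []
push(30) -> [30]
push(44) -> [30, 44]
push(50) -> [30, 44, 50]
peek()->50
peek()->50
pop()->50, [30, 44]
peek()->44

Final stack: [30, 44]


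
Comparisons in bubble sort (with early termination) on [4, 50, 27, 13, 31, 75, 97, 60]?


Algorithm: bubble sort (with early termination)
Input: [4, 50, 27, 13, 31, 75, 97, 60]
Sorted: [4, 13, 27, 31, 50, 60, 75, 97]

18


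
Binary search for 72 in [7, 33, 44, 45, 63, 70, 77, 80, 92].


Step 1: lo=0, hi=8, mid=4, val=63
Step 2: lo=5, hi=8, mid=6, val=77
Step 3: lo=5, hi=5, mid=5, val=70

Not found


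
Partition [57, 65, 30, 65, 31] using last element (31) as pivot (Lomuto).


Pivot: 31
  30 <= 31: swap -> [30, 65, 57, 65, 31]
Place pivot at 1: [30, 31, 57, 65, 65]

Partitioned: [30, 31, 57, 65, 65]


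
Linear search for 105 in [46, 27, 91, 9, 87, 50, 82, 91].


i=0: 46!=105
i=1: 27!=105
i=2: 91!=105
i=3: 9!=105
i=4: 87!=105
i=5: 50!=105
i=6: 82!=105
i=7: 91!=105

Not found, 8 comps


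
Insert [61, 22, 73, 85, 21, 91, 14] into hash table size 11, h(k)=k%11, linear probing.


Insert 61: h=6 -> slot 6
Insert 22: h=0 -> slot 0
Insert 73: h=7 -> slot 7
Insert 85: h=8 -> slot 8
Insert 21: h=10 -> slot 10
Insert 91: h=3 -> slot 3
Insert 14: h=3, 1 probes -> slot 4

Table: [22, None, None, 91, 14, None, 61, 73, 85, None, 21]


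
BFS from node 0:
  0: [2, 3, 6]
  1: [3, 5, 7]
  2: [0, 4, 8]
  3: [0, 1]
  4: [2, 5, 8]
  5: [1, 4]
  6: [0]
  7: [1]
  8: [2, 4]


Visit 0, enqueue [2, 3, 6]
Visit 2, enqueue [4, 8]
Visit 3, enqueue [1]
Visit 6, enqueue []
Visit 4, enqueue [5]
Visit 8, enqueue []
Visit 1, enqueue [7]
Visit 5, enqueue []
Visit 7, enqueue []

BFS order: [0, 2, 3, 6, 4, 8, 1, 5, 7]


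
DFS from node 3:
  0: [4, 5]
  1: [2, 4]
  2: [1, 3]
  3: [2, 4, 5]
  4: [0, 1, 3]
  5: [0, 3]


Visit 3, push [5, 4, 2]
Visit 2, push [1]
Visit 1, push [4]
Visit 4, push [0]
Visit 0, push [5]
Visit 5, push []

DFS order: [3, 2, 1, 4, 0, 5]


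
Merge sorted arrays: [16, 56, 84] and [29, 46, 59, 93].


Take 16 from A
Take 29 from B
Take 46 from B
Take 56 from A
Take 59 from B
Take 84 from A

Merged: [16, 29, 46, 56, 59, 84, 93]


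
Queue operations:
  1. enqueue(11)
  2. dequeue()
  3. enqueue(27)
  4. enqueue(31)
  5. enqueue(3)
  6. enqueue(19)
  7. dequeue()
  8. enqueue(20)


enqueue(11) -> [11]
dequeue()->11, []
enqueue(27) -> [27]
enqueue(31) -> [27, 31]
enqueue(3) -> [27, 31, 3]
enqueue(19) -> [27, 31, 3, 19]
dequeue()->27, [31, 3, 19]
enqueue(20) -> [31, 3, 19, 20]

Final queue: [31, 3, 19, 20]


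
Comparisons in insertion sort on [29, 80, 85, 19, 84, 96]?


Algorithm: insertion sort
Input: [29, 80, 85, 19, 84, 96]
Sorted: [19, 29, 80, 84, 85, 96]

8


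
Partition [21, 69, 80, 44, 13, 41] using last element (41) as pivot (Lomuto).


Pivot: 41
  21 <= 41: advance i (no swap)
  13 <= 41: swap -> [21, 13, 80, 44, 69, 41]
Place pivot at 2: [21, 13, 41, 44, 69, 80]

Partitioned: [21, 13, 41, 44, 69, 80]


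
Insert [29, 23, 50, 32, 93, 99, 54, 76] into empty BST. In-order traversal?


Insert 29: root
Insert 23: L from 29
Insert 50: R from 29
Insert 32: R from 29 -> L from 50
Insert 93: R from 29 -> R from 50
Insert 99: R from 29 -> R from 50 -> R from 93
Insert 54: R from 29 -> R from 50 -> L from 93
Insert 76: R from 29 -> R from 50 -> L from 93 -> R from 54

In-order: [23, 29, 32, 50, 54, 76, 93, 99]


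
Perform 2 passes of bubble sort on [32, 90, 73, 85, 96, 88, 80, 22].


Initial: [32, 90, 73, 85, 96, 88, 80, 22]
Pass 1: [32, 73, 85, 90, 88, 80, 22, 96] (5 swaps)
Pass 2: [32, 73, 85, 88, 80, 22, 90, 96] (3 swaps)

After 2 passes: [32, 73, 85, 88, 80, 22, 90, 96]


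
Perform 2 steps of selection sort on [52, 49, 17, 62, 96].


Initial: [52, 49, 17, 62, 96]
Step 1: min=17 at 2
  Swap: [17, 49, 52, 62, 96]
Step 2: min=49 at 1
  Swap: [17, 49, 52, 62, 96]

After 2 steps: [17, 49, 52, 62, 96]


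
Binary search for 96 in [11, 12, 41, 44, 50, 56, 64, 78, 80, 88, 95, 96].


Step 1: lo=0, hi=11, mid=5, val=56
Step 2: lo=6, hi=11, mid=8, val=80
Step 3: lo=9, hi=11, mid=10, val=95
Step 4: lo=11, hi=11, mid=11, val=96

Found at index 11


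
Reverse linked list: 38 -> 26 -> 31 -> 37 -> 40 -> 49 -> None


Step 1: curr=38, set curr.next=prev(None) | reversed so far: 38
Step 2: curr=26, set curr.next=prev(38) | reversed so far: 26 -> 38
Step 3: curr=31, set curr.next=prev(26) | reversed so far: 31 -> 26 -> 38
Step 4: curr=37, set curr.next=prev(31) | reversed so far: 37 -> 31 -> 26 -> 38
Step 5: curr=40, set curr.next=prev(37) | reversed so far: 40 -> 37 -> 31 -> 26 -> 38
Step 6: curr=49, set curr.next=prev(40) | reversed so far: 49 -> 40 -> 37 -> 31 -> 26 -> 38

49 -> 40 -> 37 -> 31 -> 26 -> 38 -> None


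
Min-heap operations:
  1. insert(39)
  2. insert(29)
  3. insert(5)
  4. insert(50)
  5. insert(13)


insert(39) -> [39]
insert(29) -> [29, 39]
insert(5) -> [5, 39, 29]
insert(50) -> [5, 39, 29, 50]
insert(13) -> [5, 13, 29, 50, 39]

Final heap: [5, 13, 29, 50, 39]


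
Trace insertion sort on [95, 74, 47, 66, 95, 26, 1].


Initial: [95, 74, 47, 66, 95, 26, 1]
Insert 74: [74, 95, 47, 66, 95, 26, 1]
Insert 47: [47, 74, 95, 66, 95, 26, 1]
Insert 66: [47, 66, 74, 95, 95, 26, 1]
Insert 95: [47, 66, 74, 95, 95, 26, 1]
Insert 26: [26, 47, 66, 74, 95, 95, 1]
Insert 1: [1, 26, 47, 66, 74, 95, 95]

Sorted: [1, 26, 47, 66, 74, 95, 95]


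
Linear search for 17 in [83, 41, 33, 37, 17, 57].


i=0: 83!=17
i=1: 41!=17
i=2: 33!=17
i=3: 37!=17
i=4: 17==17 found!

Found at 4, 5 comps


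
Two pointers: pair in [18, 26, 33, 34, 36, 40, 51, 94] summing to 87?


lo=0(18)+hi=7(94)=112
lo=0(18)+hi=6(51)=69
lo=1(26)+hi=6(51)=77
lo=2(33)+hi=6(51)=84
lo=3(34)+hi=6(51)=85
lo=4(36)+hi=6(51)=87

Yes: 36+51=87


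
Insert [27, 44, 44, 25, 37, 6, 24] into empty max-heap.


Insert 27: [27]
Insert 44: [44, 27]
Insert 44: [44, 27, 44]
Insert 25: [44, 27, 44, 25]
Insert 37: [44, 37, 44, 25, 27]
Insert 6: [44, 37, 44, 25, 27, 6]
Insert 24: [44, 37, 44, 25, 27, 6, 24]

Final heap: [44, 37, 44, 25, 27, 6, 24]


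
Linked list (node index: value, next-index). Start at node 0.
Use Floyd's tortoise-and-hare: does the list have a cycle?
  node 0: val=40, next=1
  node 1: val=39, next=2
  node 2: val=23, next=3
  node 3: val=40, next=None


Floyd's tortoise (slow, +1) and hare (fast, +2):
  init: slow=0, fast=0
  step 1: slow=1, fast=2
  step 2: fast 2->3->None, no cycle

Cycle: no


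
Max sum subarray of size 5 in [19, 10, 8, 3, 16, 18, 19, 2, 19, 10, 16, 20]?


[0:5]: 56
[1:6]: 55
[2:7]: 64
[3:8]: 58
[4:9]: 74
[5:10]: 68
[6:11]: 66
[7:12]: 67

Max: 74 at [4:9]


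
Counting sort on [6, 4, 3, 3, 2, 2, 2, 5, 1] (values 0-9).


Input: [6, 4, 3, 3, 2, 2, 2, 5, 1]
Counts: [0, 1, 3, 2, 1, 1, 1, 0, 0, 0]

Sorted: [1, 2, 2, 2, 3, 3, 4, 5, 6]


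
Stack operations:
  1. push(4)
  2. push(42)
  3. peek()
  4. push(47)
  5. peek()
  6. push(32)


push(4) -> [4]
push(42) -> [4, 42]
peek()->42
push(47) -> [4, 42, 47]
peek()->47
push(32) -> [4, 42, 47, 32]

Final stack: [4, 42, 47, 32]


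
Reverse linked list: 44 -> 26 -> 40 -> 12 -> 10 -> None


Step 1: curr=44, set curr.next=prev(None) | reversed so far: 44
Step 2: curr=26, set curr.next=prev(44) | reversed so far: 26 -> 44
Step 3: curr=40, set curr.next=prev(26) | reversed so far: 40 -> 26 -> 44
Step 4: curr=12, set curr.next=prev(40) | reversed so far: 12 -> 40 -> 26 -> 44
Step 5: curr=10, set curr.next=prev(12) | reversed so far: 10 -> 12 -> 40 -> 26 -> 44

10 -> 12 -> 40 -> 26 -> 44 -> None


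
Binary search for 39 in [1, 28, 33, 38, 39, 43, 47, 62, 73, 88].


Step 1: lo=0, hi=9, mid=4, val=39

Found at index 4


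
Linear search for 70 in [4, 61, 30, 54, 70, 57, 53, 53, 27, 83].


i=0: 4!=70
i=1: 61!=70
i=2: 30!=70
i=3: 54!=70
i=4: 70==70 found!

Found at 4, 5 comps


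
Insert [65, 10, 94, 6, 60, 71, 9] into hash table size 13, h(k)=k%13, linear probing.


Insert 65: h=0 -> slot 0
Insert 10: h=10 -> slot 10
Insert 94: h=3 -> slot 3
Insert 6: h=6 -> slot 6
Insert 60: h=8 -> slot 8
Insert 71: h=6, 1 probes -> slot 7
Insert 9: h=9 -> slot 9

Table: [65, None, None, 94, None, None, 6, 71, 60, 9, 10, None, None]


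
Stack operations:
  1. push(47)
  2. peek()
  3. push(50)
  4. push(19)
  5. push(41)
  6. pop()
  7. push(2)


push(47) -> [47]
peek()->47
push(50) -> [47, 50]
push(19) -> [47, 50, 19]
push(41) -> [47, 50, 19, 41]
pop()->41, [47, 50, 19]
push(2) -> [47, 50, 19, 2]

Final stack: [47, 50, 19, 2]


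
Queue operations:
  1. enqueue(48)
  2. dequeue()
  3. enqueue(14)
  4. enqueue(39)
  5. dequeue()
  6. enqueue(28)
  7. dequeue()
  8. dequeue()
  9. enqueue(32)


enqueue(48) -> [48]
dequeue()->48, []
enqueue(14) -> [14]
enqueue(39) -> [14, 39]
dequeue()->14, [39]
enqueue(28) -> [39, 28]
dequeue()->39, [28]
dequeue()->28, []
enqueue(32) -> [32]

Final queue: [32]


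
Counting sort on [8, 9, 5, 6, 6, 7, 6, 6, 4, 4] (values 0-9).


Input: [8, 9, 5, 6, 6, 7, 6, 6, 4, 4]
Counts: [0, 0, 0, 0, 2, 1, 4, 1, 1, 1]

Sorted: [4, 4, 5, 6, 6, 6, 6, 7, 8, 9]


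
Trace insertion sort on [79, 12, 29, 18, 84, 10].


Initial: [79, 12, 29, 18, 84, 10]
Insert 12: [12, 79, 29, 18, 84, 10]
Insert 29: [12, 29, 79, 18, 84, 10]
Insert 18: [12, 18, 29, 79, 84, 10]
Insert 84: [12, 18, 29, 79, 84, 10]
Insert 10: [10, 12, 18, 29, 79, 84]

Sorted: [10, 12, 18, 29, 79, 84]


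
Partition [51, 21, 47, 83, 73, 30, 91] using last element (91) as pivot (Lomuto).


Pivot: 91
  51 <= 91: advance i (no swap)
  21 <= 91: advance i (no swap)
  47 <= 91: advance i (no swap)
  83 <= 91: advance i (no swap)
  73 <= 91: advance i (no swap)
  30 <= 91: advance i (no swap)
Place pivot at 6: [51, 21, 47, 83, 73, 30, 91]

Partitioned: [51, 21, 47, 83, 73, 30, 91]


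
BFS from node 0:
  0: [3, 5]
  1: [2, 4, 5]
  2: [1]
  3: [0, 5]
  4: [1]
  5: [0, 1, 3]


Visit 0, enqueue [3, 5]
Visit 3, enqueue []
Visit 5, enqueue [1]
Visit 1, enqueue [2, 4]
Visit 2, enqueue []
Visit 4, enqueue []

BFS order: [0, 3, 5, 1, 2, 4]


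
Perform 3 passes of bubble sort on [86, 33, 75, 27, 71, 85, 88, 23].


Initial: [86, 33, 75, 27, 71, 85, 88, 23]
Pass 1: [33, 75, 27, 71, 85, 86, 23, 88] (6 swaps)
Pass 2: [33, 27, 71, 75, 85, 23, 86, 88] (3 swaps)
Pass 3: [27, 33, 71, 75, 23, 85, 86, 88] (2 swaps)

After 3 passes: [27, 33, 71, 75, 23, 85, 86, 88]


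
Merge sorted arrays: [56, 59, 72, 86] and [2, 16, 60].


Take 2 from B
Take 16 from B
Take 56 from A
Take 59 from A
Take 60 from B

Merged: [2, 16, 56, 59, 60, 72, 86]


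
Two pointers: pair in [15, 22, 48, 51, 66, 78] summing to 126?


lo=0(15)+hi=5(78)=93
lo=1(22)+hi=5(78)=100
lo=2(48)+hi=5(78)=126

Yes: 48+78=126


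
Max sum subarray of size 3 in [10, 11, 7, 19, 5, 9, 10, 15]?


[0:3]: 28
[1:4]: 37
[2:5]: 31
[3:6]: 33
[4:7]: 24
[5:8]: 34

Max: 37 at [1:4]


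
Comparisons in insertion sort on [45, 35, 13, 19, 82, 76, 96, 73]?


Algorithm: insertion sort
Input: [45, 35, 13, 19, 82, 76, 96, 73]
Sorted: [13, 19, 35, 45, 73, 76, 82, 96]

14


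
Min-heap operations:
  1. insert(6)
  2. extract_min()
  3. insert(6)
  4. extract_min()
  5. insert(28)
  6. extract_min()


insert(6) -> [6]
extract_min()->6, []
insert(6) -> [6]
extract_min()->6, []
insert(28) -> [28]
extract_min()->28, []

Final heap: []


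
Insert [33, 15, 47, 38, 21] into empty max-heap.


Insert 33: [33]
Insert 15: [33, 15]
Insert 47: [47, 15, 33]
Insert 38: [47, 38, 33, 15]
Insert 21: [47, 38, 33, 15, 21]

Final heap: [47, 38, 33, 15, 21]


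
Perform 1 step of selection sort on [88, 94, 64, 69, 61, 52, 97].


Initial: [88, 94, 64, 69, 61, 52, 97]
Step 1: min=52 at 5
  Swap: [52, 94, 64, 69, 61, 88, 97]

After 1 step: [52, 94, 64, 69, 61, 88, 97]


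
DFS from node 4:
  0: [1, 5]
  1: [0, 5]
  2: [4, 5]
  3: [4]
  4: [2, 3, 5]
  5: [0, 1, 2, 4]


Visit 4, push [5, 3, 2]
Visit 2, push [5]
Visit 5, push [1, 0]
Visit 0, push [1]
Visit 1, push []
Visit 3, push []

DFS order: [4, 2, 5, 0, 1, 3]


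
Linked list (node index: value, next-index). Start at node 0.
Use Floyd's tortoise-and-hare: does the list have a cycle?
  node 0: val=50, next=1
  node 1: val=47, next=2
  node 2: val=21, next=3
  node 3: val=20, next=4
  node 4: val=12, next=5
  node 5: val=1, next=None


Floyd's tortoise (slow, +1) and hare (fast, +2):
  init: slow=0, fast=0
  step 1: slow=1, fast=2
  step 2: slow=2, fast=4
  step 3: fast 4->5->None, no cycle

Cycle: no


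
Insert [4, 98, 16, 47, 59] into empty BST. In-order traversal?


Insert 4: root
Insert 98: R from 4
Insert 16: R from 4 -> L from 98
Insert 47: R from 4 -> L from 98 -> R from 16
Insert 59: R from 4 -> L from 98 -> R from 16 -> R from 47

In-order: [4, 16, 47, 59, 98]


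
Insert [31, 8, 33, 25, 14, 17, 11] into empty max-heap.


Insert 31: [31]
Insert 8: [31, 8]
Insert 33: [33, 8, 31]
Insert 25: [33, 25, 31, 8]
Insert 14: [33, 25, 31, 8, 14]
Insert 17: [33, 25, 31, 8, 14, 17]
Insert 11: [33, 25, 31, 8, 14, 17, 11]

Final heap: [33, 25, 31, 8, 14, 17, 11]


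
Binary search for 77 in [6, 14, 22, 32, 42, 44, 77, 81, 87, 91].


Step 1: lo=0, hi=9, mid=4, val=42
Step 2: lo=5, hi=9, mid=7, val=81
Step 3: lo=5, hi=6, mid=5, val=44
Step 4: lo=6, hi=6, mid=6, val=77

Found at index 6


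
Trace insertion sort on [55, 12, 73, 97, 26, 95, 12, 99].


Initial: [55, 12, 73, 97, 26, 95, 12, 99]
Insert 12: [12, 55, 73, 97, 26, 95, 12, 99]
Insert 73: [12, 55, 73, 97, 26, 95, 12, 99]
Insert 97: [12, 55, 73, 97, 26, 95, 12, 99]
Insert 26: [12, 26, 55, 73, 97, 95, 12, 99]
Insert 95: [12, 26, 55, 73, 95, 97, 12, 99]
Insert 12: [12, 12, 26, 55, 73, 95, 97, 99]
Insert 99: [12, 12, 26, 55, 73, 95, 97, 99]

Sorted: [12, 12, 26, 55, 73, 95, 97, 99]


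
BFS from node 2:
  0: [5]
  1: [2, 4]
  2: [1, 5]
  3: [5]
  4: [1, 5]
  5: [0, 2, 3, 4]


Visit 2, enqueue [1, 5]
Visit 1, enqueue [4]
Visit 5, enqueue [0, 3]
Visit 4, enqueue []
Visit 0, enqueue []
Visit 3, enqueue []

BFS order: [2, 1, 5, 4, 0, 3]


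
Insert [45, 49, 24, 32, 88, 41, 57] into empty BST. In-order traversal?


Insert 45: root
Insert 49: R from 45
Insert 24: L from 45
Insert 32: L from 45 -> R from 24
Insert 88: R from 45 -> R from 49
Insert 41: L from 45 -> R from 24 -> R from 32
Insert 57: R from 45 -> R from 49 -> L from 88

In-order: [24, 32, 41, 45, 49, 57, 88]


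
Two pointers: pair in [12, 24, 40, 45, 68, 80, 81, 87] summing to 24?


lo=0(12)+hi=7(87)=99
lo=0(12)+hi=6(81)=93
lo=0(12)+hi=5(80)=92
lo=0(12)+hi=4(68)=80
lo=0(12)+hi=3(45)=57
lo=0(12)+hi=2(40)=52
lo=0(12)+hi=1(24)=36

No pair found


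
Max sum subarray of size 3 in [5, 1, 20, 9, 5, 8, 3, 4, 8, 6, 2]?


[0:3]: 26
[1:4]: 30
[2:5]: 34
[3:6]: 22
[4:7]: 16
[5:8]: 15
[6:9]: 15
[7:10]: 18
[8:11]: 16

Max: 34 at [2:5]


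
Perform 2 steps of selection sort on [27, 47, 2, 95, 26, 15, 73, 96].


Initial: [27, 47, 2, 95, 26, 15, 73, 96]
Step 1: min=2 at 2
  Swap: [2, 47, 27, 95, 26, 15, 73, 96]
Step 2: min=15 at 5
  Swap: [2, 15, 27, 95, 26, 47, 73, 96]

After 2 steps: [2, 15, 27, 95, 26, 47, 73, 96]


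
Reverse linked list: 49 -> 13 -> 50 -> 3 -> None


Step 1: curr=49, set curr.next=prev(None) | reversed so far: 49
Step 2: curr=13, set curr.next=prev(49) | reversed so far: 13 -> 49
Step 3: curr=50, set curr.next=prev(13) | reversed so far: 50 -> 13 -> 49
Step 4: curr=3, set curr.next=prev(50) | reversed so far: 3 -> 50 -> 13 -> 49

3 -> 50 -> 13 -> 49 -> None


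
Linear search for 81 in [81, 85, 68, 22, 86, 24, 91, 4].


i=0: 81==81 found!

Found at 0, 1 comps


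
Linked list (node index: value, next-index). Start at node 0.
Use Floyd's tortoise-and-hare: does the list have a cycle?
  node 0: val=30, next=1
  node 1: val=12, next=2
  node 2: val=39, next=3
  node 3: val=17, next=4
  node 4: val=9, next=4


Floyd's tortoise (slow, +1) and hare (fast, +2):
  init: slow=0, fast=0
  step 1: slow=1, fast=2
  step 2: slow=2, fast=4
  step 3: slow=3, fast=4
  step 4: slow=4, fast=4
  slow == fast at node 4: cycle detected

Cycle: yes


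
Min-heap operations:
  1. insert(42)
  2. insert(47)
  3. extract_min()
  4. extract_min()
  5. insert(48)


insert(42) -> [42]
insert(47) -> [42, 47]
extract_min()->42, [47]
extract_min()->47, []
insert(48) -> [48]

Final heap: [48]


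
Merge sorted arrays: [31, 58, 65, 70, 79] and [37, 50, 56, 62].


Take 31 from A
Take 37 from B
Take 50 from B
Take 56 from B
Take 58 from A
Take 62 from B

Merged: [31, 37, 50, 56, 58, 62, 65, 70, 79]


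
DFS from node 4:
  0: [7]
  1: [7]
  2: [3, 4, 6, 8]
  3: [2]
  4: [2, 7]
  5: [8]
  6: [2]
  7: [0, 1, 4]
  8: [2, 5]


Visit 4, push [7, 2]
Visit 2, push [8, 6, 3]
Visit 3, push []
Visit 6, push []
Visit 8, push [5]
Visit 5, push []
Visit 7, push [1, 0]
Visit 0, push []
Visit 1, push []

DFS order: [4, 2, 3, 6, 8, 5, 7, 0, 1]


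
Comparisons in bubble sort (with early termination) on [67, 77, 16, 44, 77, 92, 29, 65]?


Algorithm: bubble sort (with early termination)
Input: [67, 77, 16, 44, 77, 92, 29, 65]
Sorted: [16, 29, 44, 65, 67, 77, 77, 92]

27


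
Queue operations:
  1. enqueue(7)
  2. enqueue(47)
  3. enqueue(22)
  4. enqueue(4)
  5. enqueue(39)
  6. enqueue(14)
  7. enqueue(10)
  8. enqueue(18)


enqueue(7) -> [7]
enqueue(47) -> [7, 47]
enqueue(22) -> [7, 47, 22]
enqueue(4) -> [7, 47, 22, 4]
enqueue(39) -> [7, 47, 22, 4, 39]
enqueue(14) -> [7, 47, 22, 4, 39, 14]
enqueue(10) -> [7, 47, 22, 4, 39, 14, 10]
enqueue(18) -> [7, 47, 22, 4, 39, 14, 10, 18]

Final queue: [7, 47, 22, 4, 39, 14, 10, 18]


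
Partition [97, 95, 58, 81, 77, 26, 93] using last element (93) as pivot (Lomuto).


Pivot: 93
  58 <= 93: swap -> [58, 95, 97, 81, 77, 26, 93]
  81 <= 93: swap -> [58, 81, 97, 95, 77, 26, 93]
  77 <= 93: swap -> [58, 81, 77, 95, 97, 26, 93]
  26 <= 93: swap -> [58, 81, 77, 26, 97, 95, 93]
Place pivot at 4: [58, 81, 77, 26, 93, 95, 97]

Partitioned: [58, 81, 77, 26, 93, 95, 97]


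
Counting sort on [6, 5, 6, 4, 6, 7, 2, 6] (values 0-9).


Input: [6, 5, 6, 4, 6, 7, 2, 6]
Counts: [0, 0, 1, 0, 1, 1, 4, 1, 0, 0]

Sorted: [2, 4, 5, 6, 6, 6, 6, 7]


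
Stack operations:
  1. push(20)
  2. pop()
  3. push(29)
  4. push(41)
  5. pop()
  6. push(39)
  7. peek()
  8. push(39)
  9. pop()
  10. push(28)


push(20) -> [20]
pop()->20, []
push(29) -> [29]
push(41) -> [29, 41]
pop()->41, [29]
push(39) -> [29, 39]
peek()->39
push(39) -> [29, 39, 39]
pop()->39, [29, 39]
push(28) -> [29, 39, 28]

Final stack: [29, 39, 28]


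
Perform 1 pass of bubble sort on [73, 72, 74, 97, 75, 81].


Initial: [73, 72, 74, 97, 75, 81]
Pass 1: [72, 73, 74, 75, 81, 97] (3 swaps)

After 1 pass: [72, 73, 74, 75, 81, 97]


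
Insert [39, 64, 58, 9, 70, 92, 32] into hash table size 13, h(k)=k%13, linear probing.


Insert 39: h=0 -> slot 0
Insert 64: h=12 -> slot 12
Insert 58: h=6 -> slot 6
Insert 9: h=9 -> slot 9
Insert 70: h=5 -> slot 5
Insert 92: h=1 -> slot 1
Insert 32: h=6, 1 probes -> slot 7

Table: [39, 92, None, None, None, 70, 58, 32, None, 9, None, None, 64]


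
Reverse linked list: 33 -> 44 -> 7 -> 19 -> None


Step 1: curr=33, set curr.next=prev(None) | reversed so far: 33
Step 2: curr=44, set curr.next=prev(33) | reversed so far: 44 -> 33
Step 3: curr=7, set curr.next=prev(44) | reversed so far: 7 -> 44 -> 33
Step 4: curr=19, set curr.next=prev(7) | reversed so far: 19 -> 7 -> 44 -> 33

19 -> 7 -> 44 -> 33 -> None


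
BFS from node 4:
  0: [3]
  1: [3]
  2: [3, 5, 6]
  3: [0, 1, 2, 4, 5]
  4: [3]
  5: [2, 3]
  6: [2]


Visit 4, enqueue [3]
Visit 3, enqueue [0, 1, 2, 5]
Visit 0, enqueue []
Visit 1, enqueue []
Visit 2, enqueue [6]
Visit 5, enqueue []
Visit 6, enqueue []

BFS order: [4, 3, 0, 1, 2, 5, 6]


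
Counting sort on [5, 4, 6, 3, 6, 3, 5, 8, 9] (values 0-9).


Input: [5, 4, 6, 3, 6, 3, 5, 8, 9]
Counts: [0, 0, 0, 2, 1, 2, 2, 0, 1, 1]

Sorted: [3, 3, 4, 5, 5, 6, 6, 8, 9]


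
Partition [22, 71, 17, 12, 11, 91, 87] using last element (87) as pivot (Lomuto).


Pivot: 87
  22 <= 87: advance i (no swap)
  71 <= 87: advance i (no swap)
  17 <= 87: advance i (no swap)
  12 <= 87: advance i (no swap)
  11 <= 87: advance i (no swap)
Place pivot at 5: [22, 71, 17, 12, 11, 87, 91]

Partitioned: [22, 71, 17, 12, 11, 87, 91]


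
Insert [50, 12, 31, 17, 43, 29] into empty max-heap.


Insert 50: [50]
Insert 12: [50, 12]
Insert 31: [50, 12, 31]
Insert 17: [50, 17, 31, 12]
Insert 43: [50, 43, 31, 12, 17]
Insert 29: [50, 43, 31, 12, 17, 29]

Final heap: [50, 43, 31, 12, 17, 29]


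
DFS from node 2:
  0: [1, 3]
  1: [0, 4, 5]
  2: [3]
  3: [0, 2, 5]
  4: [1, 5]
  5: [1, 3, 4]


Visit 2, push [3]
Visit 3, push [5, 0]
Visit 0, push [1]
Visit 1, push [5, 4]
Visit 4, push [5]
Visit 5, push []

DFS order: [2, 3, 0, 1, 4, 5]


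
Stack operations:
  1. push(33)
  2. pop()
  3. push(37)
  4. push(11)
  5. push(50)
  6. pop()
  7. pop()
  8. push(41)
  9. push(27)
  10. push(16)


push(33) -> [33]
pop()->33, []
push(37) -> [37]
push(11) -> [37, 11]
push(50) -> [37, 11, 50]
pop()->50, [37, 11]
pop()->11, [37]
push(41) -> [37, 41]
push(27) -> [37, 41, 27]
push(16) -> [37, 41, 27, 16]

Final stack: [37, 41, 27, 16]


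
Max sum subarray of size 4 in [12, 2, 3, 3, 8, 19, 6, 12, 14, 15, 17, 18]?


[0:4]: 20
[1:5]: 16
[2:6]: 33
[3:7]: 36
[4:8]: 45
[5:9]: 51
[6:10]: 47
[7:11]: 58
[8:12]: 64

Max: 64 at [8:12]


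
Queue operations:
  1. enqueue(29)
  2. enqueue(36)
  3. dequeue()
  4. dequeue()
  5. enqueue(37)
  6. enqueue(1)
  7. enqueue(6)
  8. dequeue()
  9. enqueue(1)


enqueue(29) -> [29]
enqueue(36) -> [29, 36]
dequeue()->29, [36]
dequeue()->36, []
enqueue(37) -> [37]
enqueue(1) -> [37, 1]
enqueue(6) -> [37, 1, 6]
dequeue()->37, [1, 6]
enqueue(1) -> [1, 6, 1]

Final queue: [1, 6, 1]


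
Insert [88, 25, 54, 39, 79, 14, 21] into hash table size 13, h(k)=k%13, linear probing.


Insert 88: h=10 -> slot 10
Insert 25: h=12 -> slot 12
Insert 54: h=2 -> slot 2
Insert 39: h=0 -> slot 0
Insert 79: h=1 -> slot 1
Insert 14: h=1, 2 probes -> slot 3
Insert 21: h=8 -> slot 8

Table: [39, 79, 54, 14, None, None, None, None, 21, None, 88, None, 25]


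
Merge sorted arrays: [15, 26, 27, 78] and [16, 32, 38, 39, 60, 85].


Take 15 from A
Take 16 from B
Take 26 from A
Take 27 from A
Take 32 from B
Take 38 from B
Take 39 from B
Take 60 from B
Take 78 from A

Merged: [15, 16, 26, 27, 32, 38, 39, 60, 78, 85]


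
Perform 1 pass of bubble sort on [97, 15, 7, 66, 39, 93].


Initial: [97, 15, 7, 66, 39, 93]
Pass 1: [15, 7, 66, 39, 93, 97] (5 swaps)

After 1 pass: [15, 7, 66, 39, 93, 97]


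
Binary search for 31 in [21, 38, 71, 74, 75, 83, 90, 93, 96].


Step 1: lo=0, hi=8, mid=4, val=75
Step 2: lo=0, hi=3, mid=1, val=38
Step 3: lo=0, hi=0, mid=0, val=21

Not found


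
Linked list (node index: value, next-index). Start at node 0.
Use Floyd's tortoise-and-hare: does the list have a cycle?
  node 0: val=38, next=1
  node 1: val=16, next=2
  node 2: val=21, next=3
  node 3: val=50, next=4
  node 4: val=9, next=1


Floyd's tortoise (slow, +1) and hare (fast, +2):
  init: slow=0, fast=0
  step 1: slow=1, fast=2
  step 2: slow=2, fast=4
  step 3: slow=3, fast=2
  step 4: slow=4, fast=4
  slow == fast at node 4: cycle detected

Cycle: yes


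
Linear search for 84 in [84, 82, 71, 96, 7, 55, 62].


i=0: 84==84 found!

Found at 0, 1 comps


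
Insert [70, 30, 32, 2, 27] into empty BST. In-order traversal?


Insert 70: root
Insert 30: L from 70
Insert 32: L from 70 -> R from 30
Insert 2: L from 70 -> L from 30
Insert 27: L from 70 -> L from 30 -> R from 2

In-order: [2, 27, 30, 32, 70]


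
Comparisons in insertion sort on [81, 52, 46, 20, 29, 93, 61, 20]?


Algorithm: insertion sort
Input: [81, 52, 46, 20, 29, 93, 61, 20]
Sorted: [20, 20, 29, 46, 52, 61, 81, 93]

21


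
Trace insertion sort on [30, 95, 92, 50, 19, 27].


Initial: [30, 95, 92, 50, 19, 27]
Insert 95: [30, 95, 92, 50, 19, 27]
Insert 92: [30, 92, 95, 50, 19, 27]
Insert 50: [30, 50, 92, 95, 19, 27]
Insert 19: [19, 30, 50, 92, 95, 27]
Insert 27: [19, 27, 30, 50, 92, 95]

Sorted: [19, 27, 30, 50, 92, 95]


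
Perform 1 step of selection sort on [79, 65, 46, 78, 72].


Initial: [79, 65, 46, 78, 72]
Step 1: min=46 at 2
  Swap: [46, 65, 79, 78, 72]

After 1 step: [46, 65, 79, 78, 72]


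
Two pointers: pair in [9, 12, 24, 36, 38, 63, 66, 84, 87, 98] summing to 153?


lo=0(9)+hi=9(98)=107
lo=1(12)+hi=9(98)=110
lo=2(24)+hi=9(98)=122
lo=3(36)+hi=9(98)=134
lo=4(38)+hi=9(98)=136
lo=5(63)+hi=9(98)=161
lo=5(63)+hi=8(87)=150
lo=6(66)+hi=8(87)=153

Yes: 66+87=153


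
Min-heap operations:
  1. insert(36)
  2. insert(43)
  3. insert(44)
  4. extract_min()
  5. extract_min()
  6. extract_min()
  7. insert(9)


insert(36) -> [36]
insert(43) -> [36, 43]
insert(44) -> [36, 43, 44]
extract_min()->36, [43, 44]
extract_min()->43, [44]
extract_min()->44, []
insert(9) -> [9]

Final heap: [9]


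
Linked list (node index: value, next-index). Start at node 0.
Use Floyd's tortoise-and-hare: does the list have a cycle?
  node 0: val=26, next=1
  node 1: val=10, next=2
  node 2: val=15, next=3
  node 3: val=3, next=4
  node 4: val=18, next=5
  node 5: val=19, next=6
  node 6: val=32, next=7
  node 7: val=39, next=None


Floyd's tortoise (slow, +1) and hare (fast, +2):
  init: slow=0, fast=0
  step 1: slow=1, fast=2
  step 2: slow=2, fast=4
  step 3: slow=3, fast=6
  step 4: fast 6->7->None, no cycle

Cycle: no


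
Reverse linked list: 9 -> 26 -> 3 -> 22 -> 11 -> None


Step 1: curr=9, set curr.next=prev(None) | reversed so far: 9
Step 2: curr=26, set curr.next=prev(9) | reversed so far: 26 -> 9
Step 3: curr=3, set curr.next=prev(26) | reversed so far: 3 -> 26 -> 9
Step 4: curr=22, set curr.next=prev(3) | reversed so far: 22 -> 3 -> 26 -> 9
Step 5: curr=11, set curr.next=prev(22) | reversed so far: 11 -> 22 -> 3 -> 26 -> 9

11 -> 22 -> 3 -> 26 -> 9 -> None


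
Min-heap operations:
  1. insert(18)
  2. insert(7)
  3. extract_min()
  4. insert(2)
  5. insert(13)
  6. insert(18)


insert(18) -> [18]
insert(7) -> [7, 18]
extract_min()->7, [18]
insert(2) -> [2, 18]
insert(13) -> [2, 18, 13]
insert(18) -> [2, 18, 13, 18]

Final heap: [2, 18, 13, 18]


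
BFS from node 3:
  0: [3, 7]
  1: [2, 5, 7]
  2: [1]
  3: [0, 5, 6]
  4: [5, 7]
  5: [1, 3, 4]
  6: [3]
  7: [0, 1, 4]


Visit 3, enqueue [0, 5, 6]
Visit 0, enqueue [7]
Visit 5, enqueue [1, 4]
Visit 6, enqueue []
Visit 7, enqueue []
Visit 1, enqueue [2]
Visit 4, enqueue []
Visit 2, enqueue []

BFS order: [3, 0, 5, 6, 7, 1, 4, 2]


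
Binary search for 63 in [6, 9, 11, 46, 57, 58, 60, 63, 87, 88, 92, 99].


Step 1: lo=0, hi=11, mid=5, val=58
Step 2: lo=6, hi=11, mid=8, val=87
Step 3: lo=6, hi=7, mid=6, val=60
Step 4: lo=7, hi=7, mid=7, val=63

Found at index 7


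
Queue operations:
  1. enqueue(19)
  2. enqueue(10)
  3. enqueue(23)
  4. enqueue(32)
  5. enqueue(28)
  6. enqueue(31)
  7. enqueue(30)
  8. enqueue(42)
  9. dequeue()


enqueue(19) -> [19]
enqueue(10) -> [19, 10]
enqueue(23) -> [19, 10, 23]
enqueue(32) -> [19, 10, 23, 32]
enqueue(28) -> [19, 10, 23, 32, 28]
enqueue(31) -> [19, 10, 23, 32, 28, 31]
enqueue(30) -> [19, 10, 23, 32, 28, 31, 30]
enqueue(42) -> [19, 10, 23, 32, 28, 31, 30, 42]
dequeue()->19, [10, 23, 32, 28, 31, 30, 42]

Final queue: [10, 23, 32, 28, 31, 30, 42]


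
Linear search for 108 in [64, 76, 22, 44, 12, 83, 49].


i=0: 64!=108
i=1: 76!=108
i=2: 22!=108
i=3: 44!=108
i=4: 12!=108
i=5: 83!=108
i=6: 49!=108

Not found, 7 comps


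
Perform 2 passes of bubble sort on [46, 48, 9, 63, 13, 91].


Initial: [46, 48, 9, 63, 13, 91]
Pass 1: [46, 9, 48, 13, 63, 91] (2 swaps)
Pass 2: [9, 46, 13, 48, 63, 91] (2 swaps)

After 2 passes: [9, 46, 13, 48, 63, 91]


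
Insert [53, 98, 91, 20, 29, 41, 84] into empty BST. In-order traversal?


Insert 53: root
Insert 98: R from 53
Insert 91: R from 53 -> L from 98
Insert 20: L from 53
Insert 29: L from 53 -> R from 20
Insert 41: L from 53 -> R from 20 -> R from 29
Insert 84: R from 53 -> L from 98 -> L from 91

In-order: [20, 29, 41, 53, 84, 91, 98]


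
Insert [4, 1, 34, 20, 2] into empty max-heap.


Insert 4: [4]
Insert 1: [4, 1]
Insert 34: [34, 1, 4]
Insert 20: [34, 20, 4, 1]
Insert 2: [34, 20, 4, 1, 2]

Final heap: [34, 20, 4, 1, 2]


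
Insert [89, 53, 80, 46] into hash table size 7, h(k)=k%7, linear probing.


Insert 89: h=5 -> slot 5
Insert 53: h=4 -> slot 4
Insert 80: h=3 -> slot 3
Insert 46: h=4, 2 probes -> slot 6

Table: [None, None, None, 80, 53, 89, 46]


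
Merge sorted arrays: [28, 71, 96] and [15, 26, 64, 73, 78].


Take 15 from B
Take 26 from B
Take 28 from A
Take 64 from B
Take 71 from A
Take 73 from B
Take 78 from B

Merged: [15, 26, 28, 64, 71, 73, 78, 96]


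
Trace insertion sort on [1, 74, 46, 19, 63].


Initial: [1, 74, 46, 19, 63]
Insert 74: [1, 74, 46, 19, 63]
Insert 46: [1, 46, 74, 19, 63]
Insert 19: [1, 19, 46, 74, 63]
Insert 63: [1, 19, 46, 63, 74]

Sorted: [1, 19, 46, 63, 74]


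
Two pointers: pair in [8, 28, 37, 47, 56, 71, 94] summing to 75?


lo=0(8)+hi=6(94)=102
lo=0(8)+hi=5(71)=79
lo=0(8)+hi=4(56)=64
lo=1(28)+hi=4(56)=84
lo=1(28)+hi=3(47)=75

Yes: 28+47=75


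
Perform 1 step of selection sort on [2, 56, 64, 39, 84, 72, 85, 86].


Initial: [2, 56, 64, 39, 84, 72, 85, 86]
Step 1: min=2 at 0
  Swap: [2, 56, 64, 39, 84, 72, 85, 86]

After 1 step: [2, 56, 64, 39, 84, 72, 85, 86]


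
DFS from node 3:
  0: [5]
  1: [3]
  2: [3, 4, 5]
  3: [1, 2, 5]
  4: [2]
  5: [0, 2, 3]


Visit 3, push [5, 2, 1]
Visit 1, push []
Visit 2, push [5, 4]
Visit 4, push []
Visit 5, push [0]
Visit 0, push []

DFS order: [3, 1, 2, 4, 5, 0]


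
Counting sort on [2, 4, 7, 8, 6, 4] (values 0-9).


Input: [2, 4, 7, 8, 6, 4]
Counts: [0, 0, 1, 0, 2, 0, 1, 1, 1, 0]

Sorted: [2, 4, 4, 6, 7, 8]


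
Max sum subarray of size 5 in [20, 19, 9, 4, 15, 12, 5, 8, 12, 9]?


[0:5]: 67
[1:6]: 59
[2:7]: 45
[3:8]: 44
[4:9]: 52
[5:10]: 46

Max: 67 at [0:5]


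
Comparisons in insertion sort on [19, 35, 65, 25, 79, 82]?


Algorithm: insertion sort
Input: [19, 35, 65, 25, 79, 82]
Sorted: [19, 25, 35, 65, 79, 82]

7


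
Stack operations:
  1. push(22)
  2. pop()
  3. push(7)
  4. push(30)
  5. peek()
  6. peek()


push(22) -> [22]
pop()->22, []
push(7) -> [7]
push(30) -> [7, 30]
peek()->30
peek()->30

Final stack: [7, 30]


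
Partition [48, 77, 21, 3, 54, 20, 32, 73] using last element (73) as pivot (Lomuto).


Pivot: 73
  48 <= 73: advance i (no swap)
  21 <= 73: swap -> [48, 21, 77, 3, 54, 20, 32, 73]
  3 <= 73: swap -> [48, 21, 3, 77, 54, 20, 32, 73]
  54 <= 73: swap -> [48, 21, 3, 54, 77, 20, 32, 73]
  20 <= 73: swap -> [48, 21, 3, 54, 20, 77, 32, 73]
  32 <= 73: swap -> [48, 21, 3, 54, 20, 32, 77, 73]
Place pivot at 6: [48, 21, 3, 54, 20, 32, 73, 77]

Partitioned: [48, 21, 3, 54, 20, 32, 73, 77]


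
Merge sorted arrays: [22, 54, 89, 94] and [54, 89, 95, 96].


Take 22 from A
Take 54 from A
Take 54 from B
Take 89 from A
Take 89 from B
Take 94 from A

Merged: [22, 54, 54, 89, 89, 94, 95, 96]


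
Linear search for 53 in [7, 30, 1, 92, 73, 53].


i=0: 7!=53
i=1: 30!=53
i=2: 1!=53
i=3: 92!=53
i=4: 73!=53
i=5: 53==53 found!

Found at 5, 6 comps


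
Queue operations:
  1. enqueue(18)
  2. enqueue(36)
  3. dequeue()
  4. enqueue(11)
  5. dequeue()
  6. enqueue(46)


enqueue(18) -> [18]
enqueue(36) -> [18, 36]
dequeue()->18, [36]
enqueue(11) -> [36, 11]
dequeue()->36, [11]
enqueue(46) -> [11, 46]

Final queue: [11, 46]


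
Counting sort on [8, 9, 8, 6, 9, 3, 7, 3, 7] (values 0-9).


Input: [8, 9, 8, 6, 9, 3, 7, 3, 7]
Counts: [0, 0, 0, 2, 0, 0, 1, 2, 2, 2]

Sorted: [3, 3, 6, 7, 7, 8, 8, 9, 9]


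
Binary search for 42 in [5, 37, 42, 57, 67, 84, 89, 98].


Step 1: lo=0, hi=7, mid=3, val=57
Step 2: lo=0, hi=2, mid=1, val=37
Step 3: lo=2, hi=2, mid=2, val=42

Found at index 2


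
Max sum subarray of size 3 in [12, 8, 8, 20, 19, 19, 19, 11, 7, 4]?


[0:3]: 28
[1:4]: 36
[2:5]: 47
[3:6]: 58
[4:7]: 57
[5:8]: 49
[6:9]: 37
[7:10]: 22

Max: 58 at [3:6]


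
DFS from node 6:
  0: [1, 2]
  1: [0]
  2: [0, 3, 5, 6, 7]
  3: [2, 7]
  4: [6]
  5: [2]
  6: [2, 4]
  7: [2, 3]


Visit 6, push [4, 2]
Visit 2, push [7, 5, 3, 0]
Visit 0, push [1]
Visit 1, push []
Visit 3, push [7]
Visit 7, push []
Visit 5, push []
Visit 4, push []

DFS order: [6, 2, 0, 1, 3, 7, 5, 4]


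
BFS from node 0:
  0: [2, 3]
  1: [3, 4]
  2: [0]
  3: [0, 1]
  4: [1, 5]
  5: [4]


Visit 0, enqueue [2, 3]
Visit 2, enqueue []
Visit 3, enqueue [1]
Visit 1, enqueue [4]
Visit 4, enqueue [5]
Visit 5, enqueue []

BFS order: [0, 2, 3, 1, 4, 5]


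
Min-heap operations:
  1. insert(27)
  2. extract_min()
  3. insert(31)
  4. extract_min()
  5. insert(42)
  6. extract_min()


insert(27) -> [27]
extract_min()->27, []
insert(31) -> [31]
extract_min()->31, []
insert(42) -> [42]
extract_min()->42, []

Final heap: []


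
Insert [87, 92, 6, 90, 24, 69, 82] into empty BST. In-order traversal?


Insert 87: root
Insert 92: R from 87
Insert 6: L from 87
Insert 90: R from 87 -> L from 92
Insert 24: L from 87 -> R from 6
Insert 69: L from 87 -> R from 6 -> R from 24
Insert 82: L from 87 -> R from 6 -> R from 24 -> R from 69

In-order: [6, 24, 69, 82, 87, 90, 92]


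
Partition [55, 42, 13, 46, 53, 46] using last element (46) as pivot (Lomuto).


Pivot: 46
  42 <= 46: swap -> [42, 55, 13, 46, 53, 46]
  13 <= 46: swap -> [42, 13, 55, 46, 53, 46]
  46 <= 46: swap -> [42, 13, 46, 55, 53, 46]
Place pivot at 3: [42, 13, 46, 46, 53, 55]

Partitioned: [42, 13, 46, 46, 53, 55]


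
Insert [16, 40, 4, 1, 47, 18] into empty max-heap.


Insert 16: [16]
Insert 40: [40, 16]
Insert 4: [40, 16, 4]
Insert 1: [40, 16, 4, 1]
Insert 47: [47, 40, 4, 1, 16]
Insert 18: [47, 40, 18, 1, 16, 4]

Final heap: [47, 40, 18, 1, 16, 4]


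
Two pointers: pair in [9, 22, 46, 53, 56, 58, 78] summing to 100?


lo=0(9)+hi=6(78)=87
lo=1(22)+hi=6(78)=100

Yes: 22+78=100


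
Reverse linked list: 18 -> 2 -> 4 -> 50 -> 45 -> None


Step 1: curr=18, set curr.next=prev(None) | reversed so far: 18
Step 2: curr=2, set curr.next=prev(18) | reversed so far: 2 -> 18
Step 3: curr=4, set curr.next=prev(2) | reversed so far: 4 -> 2 -> 18
Step 4: curr=50, set curr.next=prev(4) | reversed so far: 50 -> 4 -> 2 -> 18
Step 5: curr=45, set curr.next=prev(50) | reversed so far: 45 -> 50 -> 4 -> 2 -> 18

45 -> 50 -> 4 -> 2 -> 18 -> None
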